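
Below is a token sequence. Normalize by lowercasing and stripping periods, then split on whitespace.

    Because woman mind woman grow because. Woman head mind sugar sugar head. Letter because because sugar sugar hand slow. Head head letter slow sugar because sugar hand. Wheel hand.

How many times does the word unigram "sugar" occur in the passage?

6

Scanning the 29 tokens for "sugar":
  position 10: sugar
  position 11: sugar
  position 16: sugar
  position 17: sugar
  position 24: sugar
  position 26: sugar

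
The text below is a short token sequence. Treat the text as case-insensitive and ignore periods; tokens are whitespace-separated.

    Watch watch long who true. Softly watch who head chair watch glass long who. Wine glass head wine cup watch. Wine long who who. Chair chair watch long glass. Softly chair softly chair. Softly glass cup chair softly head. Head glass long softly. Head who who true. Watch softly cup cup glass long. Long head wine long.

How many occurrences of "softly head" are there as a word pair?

2

Scanning the 56 overlapping bigram windows for "softly head":
  position 38–39: softly head
  position 43–44: softly head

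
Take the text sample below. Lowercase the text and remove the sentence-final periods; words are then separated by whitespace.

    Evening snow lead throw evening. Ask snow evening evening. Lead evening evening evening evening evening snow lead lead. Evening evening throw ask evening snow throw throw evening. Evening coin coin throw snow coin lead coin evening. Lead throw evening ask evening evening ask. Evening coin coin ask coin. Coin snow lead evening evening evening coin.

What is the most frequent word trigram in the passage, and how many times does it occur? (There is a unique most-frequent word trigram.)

Trigram frequencies (highest first):
  evening evening evening: 4
  lead evening evening: 3
  evening snow lead: 2
  lead throw evening: 2
  throw evening ask: 2
  evening evening coin: 2
  … (36 more, each ≤ 2)

"evening evening evening", 4 times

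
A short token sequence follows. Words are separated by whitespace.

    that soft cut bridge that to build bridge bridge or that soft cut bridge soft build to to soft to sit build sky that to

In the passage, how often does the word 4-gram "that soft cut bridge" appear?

2

Scanning the 22 overlapping 4-gram windows for "that soft cut bridge":
  position 1–4: that soft cut bridge
  position 11–14: that soft cut bridge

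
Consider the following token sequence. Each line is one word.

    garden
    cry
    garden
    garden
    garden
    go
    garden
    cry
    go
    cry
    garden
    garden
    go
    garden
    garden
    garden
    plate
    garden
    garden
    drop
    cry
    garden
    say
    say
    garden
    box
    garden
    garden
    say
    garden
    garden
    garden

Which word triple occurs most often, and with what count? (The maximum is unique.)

"garden garden garden", 3 times

Trigram frequencies (highest first):
  garden garden garden: 3
  cry garden garden: 2
  garden garden go: 2
  garden go garden: 2
  garden cry garden: 1
  go garden cry: 1
  … (19 more, each ≤ 1)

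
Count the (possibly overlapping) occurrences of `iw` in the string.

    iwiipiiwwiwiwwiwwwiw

6

Sliding a length-2 window over the 20 characters (19 positions):
  position 1–2: iw
  position 7–8: iw
  position 10–11: iw
  position 12–13: iw
  position 15–16: iw
  position 19–20: iw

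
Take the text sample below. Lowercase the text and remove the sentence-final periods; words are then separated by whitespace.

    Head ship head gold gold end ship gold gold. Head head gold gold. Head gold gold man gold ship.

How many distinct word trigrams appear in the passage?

14

19 tokens → 17 trigram windows in total.
Repeated trigrams (each contributes count−1 duplicates):
  head gold gold: 3
  gold gold head: 2
3 duplicate windows → 17 − 3 = 14 distinct.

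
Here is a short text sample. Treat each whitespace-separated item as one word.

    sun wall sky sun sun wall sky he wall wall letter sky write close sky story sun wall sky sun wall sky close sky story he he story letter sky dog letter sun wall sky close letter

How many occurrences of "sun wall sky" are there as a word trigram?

5

Scanning the 35 overlapping trigram windows for "sun wall sky":
  position 1–3: sun wall sky
  position 5–7: sun wall sky
  position 17–19: sun wall sky
  position 20–22: sun wall sky
  position 33–35: sun wall sky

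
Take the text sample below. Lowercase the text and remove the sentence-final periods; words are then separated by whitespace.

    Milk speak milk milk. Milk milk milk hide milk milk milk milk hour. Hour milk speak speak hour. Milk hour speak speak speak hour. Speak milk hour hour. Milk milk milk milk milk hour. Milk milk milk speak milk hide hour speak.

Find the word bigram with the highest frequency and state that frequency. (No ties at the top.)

"milk milk", 13 times

Bigram frequencies (highest first):
  milk milk: 13
  milk hour: 4
  hour milk: 4
  milk speak: 3
  speak milk: 3
  speak speak: 3
  … (6 more, each ≤ 3)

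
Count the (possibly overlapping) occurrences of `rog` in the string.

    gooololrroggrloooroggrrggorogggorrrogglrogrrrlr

Sliding a length-3 window over the 47 characters (45 positions):
  position 9–11: rog
  position 18–20: rog
  position 27–29: rog
  position 35–37: rog
  position 40–42: rog

5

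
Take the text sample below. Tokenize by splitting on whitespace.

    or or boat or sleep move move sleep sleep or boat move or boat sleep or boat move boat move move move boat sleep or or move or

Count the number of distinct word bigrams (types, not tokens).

28 tokens → 27 bigram windows in total.
Repeated bigrams (each contributes count−1 duplicates):
  or boat: 4
  boat move: 3
  move move: 3
  sleep or: 3
  boat sleep: 2
  move boat: 2
  move or: 2
  or or: 2
13 duplicate windows → 27 − 13 = 14 distinct.

14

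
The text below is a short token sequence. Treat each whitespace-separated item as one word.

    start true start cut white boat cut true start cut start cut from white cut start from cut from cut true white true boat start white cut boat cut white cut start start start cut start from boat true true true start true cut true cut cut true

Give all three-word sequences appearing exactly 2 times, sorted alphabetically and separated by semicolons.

Trigram counts meeting the condition (exactly 2 times):
  cut start from: 2
  start cut start: 2
  true start cut: 2
  white cut start: 2

cut start from; start cut start; true start cut; white cut start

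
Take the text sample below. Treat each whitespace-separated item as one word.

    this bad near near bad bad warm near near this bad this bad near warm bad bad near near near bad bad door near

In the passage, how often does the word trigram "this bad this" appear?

1

Scanning the 22 overlapping trigram windows for "this bad this":
  position 10–12: this bad this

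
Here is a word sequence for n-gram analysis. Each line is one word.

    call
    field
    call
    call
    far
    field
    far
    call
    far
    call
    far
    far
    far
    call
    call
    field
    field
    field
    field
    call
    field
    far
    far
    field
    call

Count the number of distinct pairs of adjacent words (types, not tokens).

25 tokens → 24 bigram windows in total.
Repeated bigrams (each contributes count−1 duplicates):
  call far: 3
  call field: 3
  far call: 3
  far far: 3
  field call: 3
  field field: 3
  call call: 2
  far field: 2
  … (1 more repeated)
15 duplicate windows → 24 − 15 = 9 distinct.

9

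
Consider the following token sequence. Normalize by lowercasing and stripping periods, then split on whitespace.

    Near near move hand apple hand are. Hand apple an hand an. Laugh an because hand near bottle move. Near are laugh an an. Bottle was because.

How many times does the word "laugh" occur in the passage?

2

Scanning the 27 tokens for "laugh":
  position 13: laugh
  position 22: laugh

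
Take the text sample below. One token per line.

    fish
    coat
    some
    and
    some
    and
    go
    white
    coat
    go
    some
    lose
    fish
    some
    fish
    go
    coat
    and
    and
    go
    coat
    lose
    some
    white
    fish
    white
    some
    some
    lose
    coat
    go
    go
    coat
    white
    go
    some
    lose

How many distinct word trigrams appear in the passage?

37 tokens → 35 trigram windows in total.
Repeated trigrams (each contributes count−1 duplicates):
  go some lose: 2
1 duplicate windows → 35 − 1 = 34 distinct.

34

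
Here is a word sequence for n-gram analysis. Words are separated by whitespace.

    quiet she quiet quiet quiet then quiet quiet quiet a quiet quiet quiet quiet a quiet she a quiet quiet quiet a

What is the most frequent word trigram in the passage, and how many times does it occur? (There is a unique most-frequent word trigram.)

"quiet quiet quiet", 5 times

Trigram frequencies (highest first):
  quiet quiet quiet: 5
  quiet quiet a: 3
  quiet a quiet: 2
  a quiet quiet: 2
  quiet she quiet: 1
  she quiet quiet: 1
  … (6 more, each ≤ 1)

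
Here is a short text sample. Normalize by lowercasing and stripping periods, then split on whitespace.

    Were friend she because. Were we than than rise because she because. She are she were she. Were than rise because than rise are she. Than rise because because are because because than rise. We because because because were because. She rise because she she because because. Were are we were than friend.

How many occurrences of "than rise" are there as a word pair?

5

Scanning the 52 overlapping bigram windows for "than rise":
  position 8–9: than rise
  position 19–20: than rise
  position 22–23: than rise
  position 26–27: than rise
  position 33–34: than rise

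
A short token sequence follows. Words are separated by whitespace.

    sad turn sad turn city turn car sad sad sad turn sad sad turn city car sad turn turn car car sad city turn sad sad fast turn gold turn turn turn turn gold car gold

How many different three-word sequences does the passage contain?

29

36 tokens → 34 trigram windows in total.
Repeated trigrams (each contributes count−1 duplicates):
  sad sad turn: 2
  sad turn city: 2
  sad turn sad: 2
  turn sad sad: 2
  turn turn turn: 2
5 duplicate windows → 34 − 5 = 29 distinct.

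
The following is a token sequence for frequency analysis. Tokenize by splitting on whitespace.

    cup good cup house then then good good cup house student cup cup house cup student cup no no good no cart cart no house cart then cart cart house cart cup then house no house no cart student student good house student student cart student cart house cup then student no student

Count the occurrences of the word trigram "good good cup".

1

Scanning the 51 overlapping trigram windows for "good good cup":
  position 7–9: good good cup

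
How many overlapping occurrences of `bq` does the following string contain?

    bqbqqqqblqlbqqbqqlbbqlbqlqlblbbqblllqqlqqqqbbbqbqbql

10

Sliding a length-2 window over the 52 characters (51 positions):
  position 1–2: bq
  position 3–4: bq
  position 12–13: bq
  position 15–16: bq
  position 20–21: bq
  position 23–24: bq
  position 31–32: bq
  position 46–47: bq
  position 48–49: bq
  position 50–51: bq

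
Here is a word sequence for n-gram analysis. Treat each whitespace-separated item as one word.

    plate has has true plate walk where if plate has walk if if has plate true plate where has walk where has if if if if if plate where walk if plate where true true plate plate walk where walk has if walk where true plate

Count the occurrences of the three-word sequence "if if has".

Scanning the 44 overlapping trigram windows for "if if has":
  position 12–14: if if has

1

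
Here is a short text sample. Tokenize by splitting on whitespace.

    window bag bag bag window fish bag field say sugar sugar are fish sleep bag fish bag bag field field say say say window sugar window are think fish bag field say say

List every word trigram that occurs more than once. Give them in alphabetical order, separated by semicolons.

Trigram counts meeting the condition (more than once):
  bag field say: 2
  field say say: 2
  fish bag field: 2

bag field say; field say say; fish bag field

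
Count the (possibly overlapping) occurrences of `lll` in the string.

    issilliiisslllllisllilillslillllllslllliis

Sliding a length-3 window over the 42 characters (40 positions):
  position 12–14: lll
  position 13–15: lll
  position 14–16: lll
  position 29–31: lll
  position 30–32: lll
  position 31–33: lll
  position 32–34: lll
  position 36–38: lll
  position 37–39: lll

9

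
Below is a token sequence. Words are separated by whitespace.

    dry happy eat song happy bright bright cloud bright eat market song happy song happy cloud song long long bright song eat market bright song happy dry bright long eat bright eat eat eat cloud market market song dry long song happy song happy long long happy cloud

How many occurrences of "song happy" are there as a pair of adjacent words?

Scanning the 47 overlapping bigram windows for "song happy":
  position 4–5: song happy
  position 12–13: song happy
  position 14–15: song happy
  position 25–26: song happy
  position 41–42: song happy
  position 43–44: song happy

6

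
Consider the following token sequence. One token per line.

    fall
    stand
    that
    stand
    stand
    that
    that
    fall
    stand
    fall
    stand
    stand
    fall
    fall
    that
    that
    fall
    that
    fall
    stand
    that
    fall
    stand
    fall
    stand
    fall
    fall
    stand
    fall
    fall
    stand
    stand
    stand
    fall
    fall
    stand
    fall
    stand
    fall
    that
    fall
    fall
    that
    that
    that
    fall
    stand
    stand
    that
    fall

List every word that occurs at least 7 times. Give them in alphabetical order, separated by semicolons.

Unigram counts meeting the condition (at least 7 times):
  fall: 21
  stand: 17
  that: 12

fall; stand; that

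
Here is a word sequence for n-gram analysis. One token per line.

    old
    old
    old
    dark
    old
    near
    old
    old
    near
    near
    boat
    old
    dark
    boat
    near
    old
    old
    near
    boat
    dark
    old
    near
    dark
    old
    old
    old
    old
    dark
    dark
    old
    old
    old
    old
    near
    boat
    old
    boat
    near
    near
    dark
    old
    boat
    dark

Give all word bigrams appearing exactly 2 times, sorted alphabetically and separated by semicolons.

boat dark; boat near; boat old; near dark; near near; near old; old boat

Bigram counts meeting the condition (exactly 2 times):
  boat dark: 2
  boat near: 2
  boat old: 2
  near dark: 2
  near near: 2
  near old: 2
  old boat: 2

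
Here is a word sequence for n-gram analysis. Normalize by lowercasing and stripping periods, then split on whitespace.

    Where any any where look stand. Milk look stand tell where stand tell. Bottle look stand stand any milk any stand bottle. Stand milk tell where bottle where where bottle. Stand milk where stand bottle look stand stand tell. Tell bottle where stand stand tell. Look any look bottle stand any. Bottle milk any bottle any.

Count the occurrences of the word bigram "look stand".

4

Scanning the 55 overlapping bigram windows for "look stand":
  position 5–6: look stand
  position 8–9: look stand
  position 15–16: look stand
  position 36–37: look stand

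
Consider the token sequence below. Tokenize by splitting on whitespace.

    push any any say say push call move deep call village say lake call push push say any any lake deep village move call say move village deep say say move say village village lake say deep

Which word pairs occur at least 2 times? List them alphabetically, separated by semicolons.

Bigram counts meeting the condition (at least 2 times):
  any any: 2
  say move: 2
  say say: 2

any any; say move; say say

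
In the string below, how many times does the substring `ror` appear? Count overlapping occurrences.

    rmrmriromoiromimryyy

0

Sliding a length-3 window over the 20 characters (18 positions):
  (no match at any position)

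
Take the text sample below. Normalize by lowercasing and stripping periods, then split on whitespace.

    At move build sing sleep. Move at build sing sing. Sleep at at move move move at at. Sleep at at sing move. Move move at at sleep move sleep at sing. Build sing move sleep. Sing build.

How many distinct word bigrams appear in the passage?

17

38 tokens → 37 bigram windows in total.
Repeated bigrams (each contributes count−1 duplicates):
  at at: 4
  move move: 4
  build sing: 3
  move at: 3
  sleep at: 3
  at move: 2
  at sing: 2
  at sleep: 2
  … (5 more repeated)
20 duplicate windows → 37 − 20 = 17 distinct.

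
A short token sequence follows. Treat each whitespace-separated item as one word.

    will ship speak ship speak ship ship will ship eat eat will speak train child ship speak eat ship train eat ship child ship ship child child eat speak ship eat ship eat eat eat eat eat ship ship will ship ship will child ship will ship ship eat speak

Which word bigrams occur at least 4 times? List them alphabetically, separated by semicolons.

eat eat; eat ship; ship eat; ship ship; ship will; will ship

Bigram counts meeting the condition (at least 4 times):
  eat eat: 5
  eat ship: 4
  ship eat: 4
  ship ship: 5
  ship will: 4
  will ship: 4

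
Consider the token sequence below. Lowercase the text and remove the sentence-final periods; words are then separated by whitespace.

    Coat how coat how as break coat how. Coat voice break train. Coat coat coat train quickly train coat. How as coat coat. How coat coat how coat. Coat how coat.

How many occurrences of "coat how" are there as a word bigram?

Scanning the 30 overlapping bigram windows for "coat how":
  position 1–2: coat how
  position 3–4: coat how
  position 7–8: coat how
  position 19–20: coat how
  position 23–24: coat how
  position 26–27: coat how
  position 29–30: coat how

7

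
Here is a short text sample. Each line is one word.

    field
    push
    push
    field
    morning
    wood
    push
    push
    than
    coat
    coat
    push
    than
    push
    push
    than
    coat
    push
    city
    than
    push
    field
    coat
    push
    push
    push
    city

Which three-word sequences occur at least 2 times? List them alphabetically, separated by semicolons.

Trigram counts meeting the condition (at least 2 times):
  push push than: 2
  push than coat: 2

push push than; push than coat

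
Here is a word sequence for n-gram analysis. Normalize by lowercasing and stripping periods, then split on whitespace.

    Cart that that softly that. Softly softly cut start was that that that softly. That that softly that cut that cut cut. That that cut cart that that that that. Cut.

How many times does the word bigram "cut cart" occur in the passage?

1

Scanning the 30 overlapping bigram windows for "cut cart":
  position 25–26: cut cart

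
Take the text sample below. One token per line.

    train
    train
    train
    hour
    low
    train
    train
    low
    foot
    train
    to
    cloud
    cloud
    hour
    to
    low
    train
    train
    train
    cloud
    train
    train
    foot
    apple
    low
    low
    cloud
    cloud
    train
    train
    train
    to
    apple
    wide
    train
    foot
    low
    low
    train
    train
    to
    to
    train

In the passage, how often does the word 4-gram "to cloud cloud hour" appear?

1

Scanning the 40 overlapping 4-gram windows for "to cloud cloud hour":
  position 11–14: to cloud cloud hour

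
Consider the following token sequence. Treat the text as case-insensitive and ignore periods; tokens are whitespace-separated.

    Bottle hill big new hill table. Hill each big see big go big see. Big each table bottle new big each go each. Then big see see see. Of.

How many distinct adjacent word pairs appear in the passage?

23

29 tokens → 28 bigram windows in total.
Repeated bigrams (each contributes count−1 duplicates):
  big see: 3
  big each: 2
  see big: 2
  see see: 2
5 duplicate windows → 28 − 5 = 23 distinct.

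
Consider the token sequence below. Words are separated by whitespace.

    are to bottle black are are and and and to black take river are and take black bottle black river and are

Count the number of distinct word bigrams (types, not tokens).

22 tokens → 21 bigram windows in total.
Repeated bigrams (each contributes count−1 duplicates):
  and and: 2
  are and: 2
  bottle black: 2
3 duplicate windows → 21 − 3 = 18 distinct.

18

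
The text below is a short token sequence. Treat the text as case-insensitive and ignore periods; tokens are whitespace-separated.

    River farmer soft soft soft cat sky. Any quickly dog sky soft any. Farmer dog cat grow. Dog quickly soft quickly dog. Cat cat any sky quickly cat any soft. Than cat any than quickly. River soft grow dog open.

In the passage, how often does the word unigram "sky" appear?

Scanning the 40 tokens for "sky":
  position 7: sky
  position 11: sky
  position 26: sky

3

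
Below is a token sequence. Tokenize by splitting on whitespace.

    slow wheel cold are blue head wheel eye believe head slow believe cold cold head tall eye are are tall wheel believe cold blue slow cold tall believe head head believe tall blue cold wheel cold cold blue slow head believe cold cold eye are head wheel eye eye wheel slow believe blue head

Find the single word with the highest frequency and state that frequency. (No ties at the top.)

"cold", 10 times

Unigram frequencies (highest first):
  cold: 10
  head: 8
  believe: 7
  wheel: 6
  slow: 5
  blue: 5
  … (3 more, each ≤ 5)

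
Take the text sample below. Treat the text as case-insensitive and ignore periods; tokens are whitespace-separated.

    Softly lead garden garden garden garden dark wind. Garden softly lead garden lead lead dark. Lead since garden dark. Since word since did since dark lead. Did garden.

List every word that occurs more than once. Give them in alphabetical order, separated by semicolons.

dark; did; garden; lead; since; softly

Unigram counts meeting the condition (more than once):
  dark: 4
  did: 2
  garden: 8
  lead: 6
  since: 4
  softly: 2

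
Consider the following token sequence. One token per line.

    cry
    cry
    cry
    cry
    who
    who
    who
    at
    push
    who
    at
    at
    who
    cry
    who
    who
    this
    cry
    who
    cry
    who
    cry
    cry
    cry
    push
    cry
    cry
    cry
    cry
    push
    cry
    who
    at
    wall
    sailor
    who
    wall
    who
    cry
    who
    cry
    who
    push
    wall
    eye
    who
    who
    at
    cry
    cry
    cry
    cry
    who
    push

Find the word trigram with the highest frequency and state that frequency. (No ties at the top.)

"cry cry cry", 7 times

Trigram frequencies (highest first):
  cry cry cry: 7
  who cry who: 4
  cry who cry: 3
  cry cry who: 2
  cry who who: 2
  who who at: 2
  … (29 more, each ≤ 2)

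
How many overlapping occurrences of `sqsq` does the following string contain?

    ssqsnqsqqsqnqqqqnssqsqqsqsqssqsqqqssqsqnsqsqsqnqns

6

Sliding a length-4 window over the 50 characters (47 positions):
  position 19–22: sqsq
  position 24–27: sqsq
  position 29–32: sqsq
  position 36–39: sqsq
  position 41–44: sqsq
  position 43–46: sqsq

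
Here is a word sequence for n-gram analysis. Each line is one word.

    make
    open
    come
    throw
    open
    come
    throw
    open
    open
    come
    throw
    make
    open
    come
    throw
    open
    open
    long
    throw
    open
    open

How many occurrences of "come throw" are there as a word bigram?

4

Scanning the 20 overlapping bigram windows for "come throw":
  position 3–4: come throw
  position 6–7: come throw
  position 10–11: come throw
  position 14–15: come throw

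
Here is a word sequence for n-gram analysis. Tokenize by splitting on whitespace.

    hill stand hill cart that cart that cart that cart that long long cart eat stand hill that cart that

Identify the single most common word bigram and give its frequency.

"cart that", 5 times

Bigram frequencies (highest first):
  cart that: 5
  that cart: 4
  stand hill: 2
  hill stand: 1
  hill cart: 1
  that long: 1
  … (5 more, each ≤ 1)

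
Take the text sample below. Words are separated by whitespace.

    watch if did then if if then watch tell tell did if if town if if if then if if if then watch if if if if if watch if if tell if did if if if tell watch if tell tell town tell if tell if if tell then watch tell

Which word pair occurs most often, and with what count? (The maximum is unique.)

"if if", 14 times

Bigram frequencies (highest first):
  if if: 14
  if tell: 5
  watch if: 4
  if then: 3
  then watch: 3
  tell if: 3
  … (14 more, each ≤ 2)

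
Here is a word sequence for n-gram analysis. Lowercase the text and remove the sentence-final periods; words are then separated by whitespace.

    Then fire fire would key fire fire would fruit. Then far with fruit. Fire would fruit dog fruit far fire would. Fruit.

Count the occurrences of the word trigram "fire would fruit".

3

Scanning the 20 overlapping trigram windows for "fire would fruit":
  position 7–9: fire would fruit
  position 14–16: fire would fruit
  position 20–22: fire would fruit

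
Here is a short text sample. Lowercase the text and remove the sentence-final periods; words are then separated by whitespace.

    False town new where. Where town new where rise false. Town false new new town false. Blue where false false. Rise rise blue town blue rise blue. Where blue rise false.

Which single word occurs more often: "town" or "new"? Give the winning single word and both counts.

"town": 5 occurrences
"new": 4 occurrences

"town" (5 vs 4)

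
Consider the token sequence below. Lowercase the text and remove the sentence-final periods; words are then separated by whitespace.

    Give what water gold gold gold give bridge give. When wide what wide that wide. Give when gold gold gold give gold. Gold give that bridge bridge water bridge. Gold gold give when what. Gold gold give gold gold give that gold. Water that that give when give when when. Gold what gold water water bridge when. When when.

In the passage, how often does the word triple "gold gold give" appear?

6

Scanning the 57 overlapping trigram windows for "gold gold give":
  position 5–7: gold gold give
  position 19–21: gold gold give
  position 22–24: gold gold give
  position 30–32: gold gold give
  position 35–37: gold gold give
  position 38–40: gold gold give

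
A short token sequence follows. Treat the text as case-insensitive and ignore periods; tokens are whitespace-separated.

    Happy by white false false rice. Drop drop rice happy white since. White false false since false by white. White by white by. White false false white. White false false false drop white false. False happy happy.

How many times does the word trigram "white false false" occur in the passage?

5

Scanning the 35 overlapping trigram windows for "white false false":
  position 3–5: white false false
  position 13–15: white false false
  position 24–26: white false false
  position 28–30: white false false
  position 33–35: white false false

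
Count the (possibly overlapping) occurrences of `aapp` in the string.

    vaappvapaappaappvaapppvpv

4

Sliding a length-4 window over the 25 characters (22 positions):
  position 2–5: aapp
  position 9–12: aapp
  position 13–16: aapp
  position 18–21: aapp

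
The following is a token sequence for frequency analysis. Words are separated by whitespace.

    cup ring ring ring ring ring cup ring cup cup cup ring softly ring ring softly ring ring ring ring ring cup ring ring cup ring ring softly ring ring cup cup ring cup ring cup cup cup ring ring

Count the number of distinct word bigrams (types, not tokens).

40 tokens → 39 bigram windows in total.
Repeated bigrams (each contributes count−1 duplicates):
  ring ring: 13
  cup ring: 8
  ring cup: 7
  cup cup: 5
  ring softly: 3
  softly ring: 3
33 duplicate windows → 39 − 33 = 6 distinct.

6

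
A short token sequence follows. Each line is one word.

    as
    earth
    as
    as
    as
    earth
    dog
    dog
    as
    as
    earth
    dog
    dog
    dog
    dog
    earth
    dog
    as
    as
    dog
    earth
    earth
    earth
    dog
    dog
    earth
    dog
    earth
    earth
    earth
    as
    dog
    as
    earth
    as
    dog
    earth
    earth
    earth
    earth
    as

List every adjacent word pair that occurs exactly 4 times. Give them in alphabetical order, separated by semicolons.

as as; as earth; earth as

Bigram counts meeting the condition (exactly 4 times):
  as as: 4
  as earth: 4
  earth as: 4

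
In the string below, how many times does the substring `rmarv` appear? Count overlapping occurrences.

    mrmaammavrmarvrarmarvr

Sliding a length-5 window over the 22 characters (18 positions):
  position 10–14: rmarv
  position 17–21: rmarv

2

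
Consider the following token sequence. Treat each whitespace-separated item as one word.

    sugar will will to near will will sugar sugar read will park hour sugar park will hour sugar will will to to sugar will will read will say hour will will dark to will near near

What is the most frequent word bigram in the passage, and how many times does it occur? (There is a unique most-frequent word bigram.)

"will will", 5 times

Bigram frequencies (highest first):
  will will: 5
  sugar will: 3
  will to: 2
  read will: 2
  hour sugar: 2
  to near: 1
  … (20 more, each ≤ 1)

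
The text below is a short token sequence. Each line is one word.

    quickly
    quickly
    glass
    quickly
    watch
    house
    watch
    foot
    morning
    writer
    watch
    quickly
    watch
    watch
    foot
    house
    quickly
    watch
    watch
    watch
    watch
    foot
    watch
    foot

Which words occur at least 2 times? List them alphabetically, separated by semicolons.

foot; house; quickly; watch

Unigram counts meeting the condition (at least 2 times):
  foot: 4
  house: 2
  quickly: 5
  watch: 10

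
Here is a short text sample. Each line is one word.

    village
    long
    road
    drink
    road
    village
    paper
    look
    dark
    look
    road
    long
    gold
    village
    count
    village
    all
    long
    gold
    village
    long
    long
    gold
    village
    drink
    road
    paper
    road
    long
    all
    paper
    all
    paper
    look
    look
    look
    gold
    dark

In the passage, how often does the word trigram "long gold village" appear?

Scanning the 36 overlapping trigram windows for "long gold village":
  position 12–14: long gold village
  position 18–20: long gold village
  position 22–24: long gold village

3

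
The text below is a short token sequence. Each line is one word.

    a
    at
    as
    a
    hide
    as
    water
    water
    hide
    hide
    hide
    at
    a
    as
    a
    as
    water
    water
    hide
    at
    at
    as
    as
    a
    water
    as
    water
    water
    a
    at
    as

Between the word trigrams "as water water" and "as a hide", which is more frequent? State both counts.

"as water water": 3 occurrences
"as a hide": 1 occurrence

"as water water" (3 vs 1)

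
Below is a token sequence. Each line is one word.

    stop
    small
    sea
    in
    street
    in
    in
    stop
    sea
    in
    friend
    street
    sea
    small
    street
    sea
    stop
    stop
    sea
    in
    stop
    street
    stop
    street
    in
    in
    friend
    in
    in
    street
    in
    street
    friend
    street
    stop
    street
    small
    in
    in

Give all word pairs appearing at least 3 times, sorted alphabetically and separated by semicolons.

in in; in street; sea in; stop street; street in

Bigram counts meeting the condition (at least 3 times):
  in in: 4
  in street: 3
  sea in: 3
  stop street: 3
  street in: 3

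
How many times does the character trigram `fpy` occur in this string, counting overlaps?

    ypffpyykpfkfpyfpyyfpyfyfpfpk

Sliding a length-3 window over the 28 characters (26 positions):
  position 4–6: fpy
  position 12–14: fpy
  position 15–17: fpy
  position 19–21: fpy

4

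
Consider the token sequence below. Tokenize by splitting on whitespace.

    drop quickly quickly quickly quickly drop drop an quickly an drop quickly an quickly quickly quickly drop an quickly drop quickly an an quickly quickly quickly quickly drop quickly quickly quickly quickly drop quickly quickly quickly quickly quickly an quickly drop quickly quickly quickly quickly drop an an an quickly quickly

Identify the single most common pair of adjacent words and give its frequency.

Bigram frequencies (highest first):
  quickly quickly: 19
  quickly drop: 7
  drop quickly: 6
  an quickly: 6
  quickly an: 4
  drop an: 3
  … (3 more, each ≤ 3)

"quickly quickly", 19 times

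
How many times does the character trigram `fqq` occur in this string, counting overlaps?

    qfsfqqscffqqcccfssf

Sliding a length-3 window over the 19 characters (17 positions):
  position 4–6: fqq
  position 10–12: fqq

2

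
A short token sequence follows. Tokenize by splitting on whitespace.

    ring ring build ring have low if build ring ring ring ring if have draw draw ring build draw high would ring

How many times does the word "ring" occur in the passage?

9

Scanning the 22 tokens for "ring":
  position 1: ring
  position 2: ring
  position 4: ring
  position 9: ring
  position 10: ring
  position 11: ring
  position 12: ring
  position 17: ring
  position 22: ring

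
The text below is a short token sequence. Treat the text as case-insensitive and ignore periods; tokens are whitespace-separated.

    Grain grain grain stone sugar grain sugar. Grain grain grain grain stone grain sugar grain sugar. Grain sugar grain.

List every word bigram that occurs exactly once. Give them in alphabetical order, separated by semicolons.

Bigram counts meeting the condition (exactly once):
  stone grain: 1
  stone sugar: 1

stone grain; stone sugar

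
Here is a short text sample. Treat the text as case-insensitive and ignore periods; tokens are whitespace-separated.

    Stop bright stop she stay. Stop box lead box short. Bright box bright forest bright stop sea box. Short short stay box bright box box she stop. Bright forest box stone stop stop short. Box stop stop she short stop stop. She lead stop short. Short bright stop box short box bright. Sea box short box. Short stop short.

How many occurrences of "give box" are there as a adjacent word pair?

0

Scanning the 58 overlapping bigram windows for "give box":
  (none found)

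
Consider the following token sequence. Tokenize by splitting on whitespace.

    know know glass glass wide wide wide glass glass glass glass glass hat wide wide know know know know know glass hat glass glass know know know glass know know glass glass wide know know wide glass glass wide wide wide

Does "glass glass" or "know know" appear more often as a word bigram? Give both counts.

"glass glass": 8 occurrences
"know know": 9 occurrences

"know know" (9 vs 8)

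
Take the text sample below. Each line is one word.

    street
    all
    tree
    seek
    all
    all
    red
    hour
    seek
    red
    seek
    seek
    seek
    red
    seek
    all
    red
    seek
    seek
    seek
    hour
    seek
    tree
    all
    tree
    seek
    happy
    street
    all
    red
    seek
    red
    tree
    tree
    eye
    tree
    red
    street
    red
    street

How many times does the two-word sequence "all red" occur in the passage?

3

Scanning the 39 overlapping bigram windows for "all red":
  position 6–7: all red
  position 16–17: all red
  position 29–30: all red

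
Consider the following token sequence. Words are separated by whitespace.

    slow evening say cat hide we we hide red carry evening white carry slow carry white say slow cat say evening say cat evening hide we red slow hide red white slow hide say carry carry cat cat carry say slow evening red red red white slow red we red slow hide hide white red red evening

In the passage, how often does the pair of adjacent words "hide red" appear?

2

Scanning the 56 overlapping bigram windows for "hide red":
  position 8–9: hide red
  position 29–30: hide red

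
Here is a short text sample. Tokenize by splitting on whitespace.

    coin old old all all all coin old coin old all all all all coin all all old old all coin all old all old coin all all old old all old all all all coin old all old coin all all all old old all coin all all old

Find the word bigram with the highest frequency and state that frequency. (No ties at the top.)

"all all", 12 times

Bigram frequencies (highest first):
  all all: 12
  old all: 8
  all old: 8
  all coin: 5
  coin all: 5
  coin old: 4
  … (2 more, each ≤ 4)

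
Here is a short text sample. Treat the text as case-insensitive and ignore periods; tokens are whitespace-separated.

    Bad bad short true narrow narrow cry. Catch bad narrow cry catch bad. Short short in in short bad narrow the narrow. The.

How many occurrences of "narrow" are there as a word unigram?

Scanning the 23 tokens for "narrow":
  position 5: narrow
  position 6: narrow
  position 10: narrow
  position 20: narrow
  position 22: narrow

5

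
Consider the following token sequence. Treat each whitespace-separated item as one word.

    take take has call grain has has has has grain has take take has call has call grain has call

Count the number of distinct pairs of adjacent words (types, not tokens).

9

20 tokens → 19 bigram windows in total.
Repeated bigrams (each contributes count−1 duplicates):
  has call: 4
  grain has: 3
  has has: 3
  call grain: 2
  take has: 2
  take take: 2
10 duplicate windows → 19 − 10 = 9 distinct.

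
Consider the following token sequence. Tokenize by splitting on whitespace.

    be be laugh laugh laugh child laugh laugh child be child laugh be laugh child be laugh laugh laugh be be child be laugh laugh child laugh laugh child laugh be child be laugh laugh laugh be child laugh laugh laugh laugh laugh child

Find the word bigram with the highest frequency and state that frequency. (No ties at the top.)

"laugh laugh", 13 times

Bigram frequencies (highest first):
  laugh laugh: 13
  laugh child: 6
  be laugh: 5
  child laugh: 5
  child be: 4
  be child: 4
  … (2 more, each ≤ 4)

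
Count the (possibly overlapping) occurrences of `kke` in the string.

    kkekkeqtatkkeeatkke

Sliding a length-3 window over the 19 characters (17 positions):
  position 1–3: kke
  position 4–6: kke
  position 11–13: kke
  position 17–19: kke

4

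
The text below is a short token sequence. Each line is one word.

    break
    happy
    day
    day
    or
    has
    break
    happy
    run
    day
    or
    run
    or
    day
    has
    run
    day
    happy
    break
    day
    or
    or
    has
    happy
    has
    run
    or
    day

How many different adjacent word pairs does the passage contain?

28 tokens → 27 bigram windows in total.
Repeated bigrams (each contributes count−1 duplicates):
  day or: 3
  break happy: 2
  has run: 2
  or day: 2
  or has: 2
  run day: 2
  run or: 2
8 duplicate windows → 27 − 8 = 19 distinct.

19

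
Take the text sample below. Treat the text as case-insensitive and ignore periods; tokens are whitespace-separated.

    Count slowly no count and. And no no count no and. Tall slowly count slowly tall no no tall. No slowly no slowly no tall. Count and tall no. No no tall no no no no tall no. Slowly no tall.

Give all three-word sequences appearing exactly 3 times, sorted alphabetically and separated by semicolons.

Trigram counts meeting the condition (exactly 3 times):
  no no no: 3
  no no tall: 3
  no slowly no: 3
  no tall no: 3
  tall no no: 3

no no no; no no tall; no slowly no; no tall no; tall no no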